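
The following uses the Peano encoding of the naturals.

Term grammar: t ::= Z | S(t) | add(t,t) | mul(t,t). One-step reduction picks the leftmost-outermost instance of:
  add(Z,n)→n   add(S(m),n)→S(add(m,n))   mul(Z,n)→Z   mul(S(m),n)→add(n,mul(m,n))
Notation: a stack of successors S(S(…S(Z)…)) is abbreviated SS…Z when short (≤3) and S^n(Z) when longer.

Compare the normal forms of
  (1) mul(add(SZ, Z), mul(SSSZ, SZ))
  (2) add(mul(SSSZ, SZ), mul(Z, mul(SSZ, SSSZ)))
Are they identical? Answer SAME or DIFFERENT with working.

Term A:
  start: mul(add(SZ, Z), mul(SSSZ, SZ))
  [1] mul(S(add(Z, Z)), mul(SSSZ, SZ))
  [2] add(mul(SSSZ, SZ), mul(add(Z, Z), mul(SSSZ, SZ)))
  [3] add(add(SZ, mul(SSZ, SZ)), mul(add(Z, Z), mul(SSSZ, SZ)))
  [4] add(S(add(Z, mul(SSZ, SZ))), mul(add(Z, Z), mul(SSSZ, SZ)))
  [5] S(add(add(Z, mul(SSZ, SZ)), mul(add(Z, Z), mul(SSSZ, SZ))))
  [6] S(add(mul(SSZ, SZ), mul(add(Z, Z), mul(SSSZ, SZ))))
  [7] S(add(add(SZ, mul(SZ, SZ)), mul(add(Z, Z), mul(SSSZ, SZ))))
  [8] S(add(S(add(Z, mul(SZ, SZ))), mul(add(Z, Z), mul(SSSZ, SZ))))
  [9] S(S(add(add(Z, mul(SZ, SZ)), mul(add(Z, Z), mul(SSSZ, SZ)))))
  [10] S(S(add(mul(SZ, SZ), mul(add(Z, Z), mul(SSSZ, SZ)))))
  [11] S(S(add(add(SZ, mul(Z, SZ)), mul(add(Z, Z), mul(SSSZ, SZ)))))
  [12] S(S(add(S(add(Z, mul(Z, SZ))), mul(add(Z, Z), mul(SSSZ, SZ)))))
  [13] S(S(S(add(add(Z, mul(Z, SZ)), mul(add(Z, Z), mul(SSSZ, SZ))))))
  [14] S(S(S(add(mul(Z, SZ), mul(add(Z, Z), mul(SSSZ, SZ))))))
  [15] S(S(S(add(Z, mul(add(Z, Z), mul(SSSZ, SZ))))))
  [16] S(S(S(mul(add(Z, Z), mul(SSSZ, SZ)))))
  [17] S(S(S(mul(Z, mul(SSSZ, SZ)))))
  [18] SSSZ

Term B:
  start: add(mul(SSSZ, SZ), mul(Z, mul(SSZ, SSSZ)))
  [1] add(add(SZ, mul(SSZ, SZ)), mul(Z, mul(SSZ, SSSZ)))
  [2] add(S(add(Z, mul(SSZ, SZ))), mul(Z, mul(SSZ, SSSZ)))
  [3] S(add(add(Z, mul(SSZ, SZ)), mul(Z, mul(SSZ, SSSZ))))
  [4] S(add(mul(SSZ, SZ), mul(Z, mul(SSZ, SSSZ))))
  [5] S(add(add(SZ, mul(SZ, SZ)), mul(Z, mul(SSZ, SSSZ))))
  [6] S(add(S(add(Z, mul(SZ, SZ))), mul(Z, mul(SSZ, SSSZ))))
  [7] S(S(add(add(Z, mul(SZ, SZ)), mul(Z, mul(SSZ, SSSZ)))))
  [8] S(S(add(mul(SZ, SZ), mul(Z, mul(SSZ, SSSZ)))))
  [9] S(S(add(add(SZ, mul(Z, SZ)), mul(Z, mul(SSZ, SSSZ)))))
  [10] S(S(add(S(add(Z, mul(Z, SZ))), mul(Z, mul(SSZ, SSSZ)))))
  [11] S(S(S(add(add(Z, mul(Z, SZ)), mul(Z, mul(SSZ, SSSZ))))))
  [12] S(S(S(add(mul(Z, SZ), mul(Z, mul(SSZ, SSSZ))))))
  [13] S(S(S(add(Z, mul(Z, mul(SSZ, SSSZ))))))
  [14] S(S(S(mul(Z, mul(SSZ, SSSZ)))))
  [15] SSSZ

Answer: SAME — A ⇓ SSSZ, B ⇓ SSSZ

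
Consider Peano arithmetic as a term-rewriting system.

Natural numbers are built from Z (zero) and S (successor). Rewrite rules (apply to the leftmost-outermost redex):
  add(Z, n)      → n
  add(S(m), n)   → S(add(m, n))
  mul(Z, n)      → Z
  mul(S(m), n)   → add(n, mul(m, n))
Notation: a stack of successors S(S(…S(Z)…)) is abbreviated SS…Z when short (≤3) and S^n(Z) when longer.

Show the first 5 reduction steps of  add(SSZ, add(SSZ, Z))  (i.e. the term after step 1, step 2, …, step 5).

Answer: after 5 steps: S(S(S(S(add(Z, Z)))))

Working:
  start: add(SSZ, add(SSZ, Z))
  step 1: S(add(SZ, add(SSZ, Z)))
  step 2: S(S(add(Z, add(SSZ, Z))))
  step 3: S(S(add(SSZ, Z)))
  step 4: S(S(S(add(SZ, Z))))
  step 5: S(S(S(S(add(Z, Z)))))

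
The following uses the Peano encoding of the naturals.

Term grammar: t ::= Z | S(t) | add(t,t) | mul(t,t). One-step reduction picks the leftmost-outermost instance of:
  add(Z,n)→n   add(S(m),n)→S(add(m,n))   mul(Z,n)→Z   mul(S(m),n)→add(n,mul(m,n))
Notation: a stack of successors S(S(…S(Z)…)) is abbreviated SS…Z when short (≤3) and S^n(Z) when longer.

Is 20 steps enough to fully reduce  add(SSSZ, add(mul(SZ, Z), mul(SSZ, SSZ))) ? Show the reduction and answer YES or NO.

  start: add(SSSZ, add(mul(SZ, Z), mul(SSZ, SSZ)))
  [1] S(add(SSZ, add(mul(SZ, Z), mul(SSZ, SSZ))))
  [2] S(S(add(SZ, add(mul(SZ, Z), mul(SSZ, SSZ)))))
  [3] S(S(S(add(Z, add(mul(SZ, Z), mul(SSZ, SSZ))))))
  [4] S(S(S(add(mul(SZ, Z), mul(SSZ, SSZ)))))
  [5] S(S(S(add(add(Z, mul(Z, Z)), mul(SSZ, SSZ)))))
  [6] S(S(S(add(mul(Z, Z), mul(SSZ, SSZ)))))
  [7] S(S(S(add(Z, mul(SSZ, SSZ)))))
  [8] S(S(S(mul(SSZ, SSZ))))
  [9] S(S(S(add(SSZ, mul(SZ, SSZ)))))
  [10] S(S(S(S(add(SZ, mul(SZ, SSZ))))))
  [11] S(S(S(S(S(add(Z, mul(SZ, SSZ)))))))
  [12] S(S(S(S(S(mul(SZ, SSZ))))))
  [13] S(S(S(S(S(add(SSZ, mul(Z, SSZ)))))))
  [14] S(S(S(S(S(S(add(SZ, mul(Z, SSZ))))))))
  [15] S(S(S(S(S(S(S(add(Z, mul(Z, SSZ)))))))))
  [16] S(S(S(S(S(S(S(mul(Z, SSZ))))))))
  [17] S^7(Z)

Answer: YES — reaches normal form S^7(Z) in 17 ≤ 20 steps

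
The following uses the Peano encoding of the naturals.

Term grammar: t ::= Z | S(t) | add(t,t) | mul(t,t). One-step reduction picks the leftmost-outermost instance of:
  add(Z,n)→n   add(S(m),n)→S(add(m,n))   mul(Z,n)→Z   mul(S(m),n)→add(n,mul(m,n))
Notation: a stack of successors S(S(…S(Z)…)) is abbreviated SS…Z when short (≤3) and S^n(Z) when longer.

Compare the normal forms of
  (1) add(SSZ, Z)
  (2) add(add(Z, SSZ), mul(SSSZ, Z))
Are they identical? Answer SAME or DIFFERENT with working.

Answer: SAME — A ⇓ SSZ, B ⇓ SSZ

Reduction:
Term A:
  start: add(SSZ, Z)
  step 1: S(add(SZ, Z))
  step 2: S(S(add(Z, Z)))
  step 3: SSZ

Term B:
  start: add(add(Z, SSZ), mul(SSSZ, Z))
  step 1: add(SSZ, mul(SSSZ, Z))
  step 2: S(add(SZ, mul(SSSZ, Z)))
  step 3: S(S(add(Z, mul(SSSZ, Z))))
  step 4: S(S(mul(SSSZ, Z)))
  step 5: S(S(add(Z, mul(SSZ, Z))))
  step 6: S(S(mul(SSZ, Z)))
  step 7: S(S(add(Z, mul(SZ, Z))))
  step 8: S(S(mul(SZ, Z)))
  step 9: S(S(add(Z, mul(Z, Z))))
  step 10: S(S(mul(Z, Z)))
  step 11: SSZ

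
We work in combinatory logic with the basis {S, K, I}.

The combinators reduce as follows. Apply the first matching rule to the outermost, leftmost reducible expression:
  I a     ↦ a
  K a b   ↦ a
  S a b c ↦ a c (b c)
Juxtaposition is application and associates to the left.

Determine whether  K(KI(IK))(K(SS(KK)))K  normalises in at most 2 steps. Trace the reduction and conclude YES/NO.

Answer: NO — after 2 steps the term is IK, not yet normal

Derivation:
  start: K(KI(IK))(K(SS(KK)))K
  →1  KI(IK)K
  →2  IK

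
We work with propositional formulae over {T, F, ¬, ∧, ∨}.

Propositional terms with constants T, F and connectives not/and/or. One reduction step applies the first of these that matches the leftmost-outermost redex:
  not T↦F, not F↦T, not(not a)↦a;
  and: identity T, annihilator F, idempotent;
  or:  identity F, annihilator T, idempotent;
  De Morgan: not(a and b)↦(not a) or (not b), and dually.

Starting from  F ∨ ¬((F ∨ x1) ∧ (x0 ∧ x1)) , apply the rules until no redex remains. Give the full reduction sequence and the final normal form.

  start: F ∨ ¬((F ∨ x1) ∧ (x0 ∧ x1))
  →1  ¬((F ∨ x1) ∧ (x0 ∧ x1))
  →2  ¬(F ∨ x1) ∨ ¬(x0 ∧ x1)
  →3  (¬F ∧ ¬x1) ∨ ¬(x0 ∧ x1)
  →4  (T ∧ ¬x1) ∨ ¬(x0 ∧ x1)
  →5  ¬x1 ∨ ¬(x0 ∧ x1)
  →6  ¬x1 ∨ (¬x0 ∨ ¬x1)

Answer: normal form = ¬x1 ∨ (¬x0 ∨ ¬x1)  (in 6 steps)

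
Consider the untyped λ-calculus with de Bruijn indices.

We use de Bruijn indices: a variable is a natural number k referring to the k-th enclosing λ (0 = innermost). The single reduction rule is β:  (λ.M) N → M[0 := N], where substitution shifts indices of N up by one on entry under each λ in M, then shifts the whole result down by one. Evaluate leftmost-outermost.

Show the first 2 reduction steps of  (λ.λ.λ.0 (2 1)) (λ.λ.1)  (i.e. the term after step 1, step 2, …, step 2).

Answer: after 2 steps: λ.λ.0 (λ.2)

Working:
  start: (λ.λ.λ.0 (2 1)) (λ.λ.1)
  step 1: λ.λ.0 ((λ.λ.1) 1)
  step 2: λ.λ.0 (λ.2)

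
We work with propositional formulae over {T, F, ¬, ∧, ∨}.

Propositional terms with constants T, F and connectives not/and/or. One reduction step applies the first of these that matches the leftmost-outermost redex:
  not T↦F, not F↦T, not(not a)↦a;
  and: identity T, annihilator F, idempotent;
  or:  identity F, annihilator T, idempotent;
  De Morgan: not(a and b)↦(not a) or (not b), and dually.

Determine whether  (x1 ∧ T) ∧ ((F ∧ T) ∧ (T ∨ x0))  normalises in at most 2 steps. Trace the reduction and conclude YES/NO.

  start: (x1 ∧ T) ∧ ((F ∧ T) ∧ (T ∨ x0))
  [1] x1 ∧ ((F ∧ T) ∧ (T ∨ x0))
  [2] x1 ∧ (F ∧ (T ∨ x0))

Answer: NO — after 2 steps the term is x1 ∧ (F ∧ (T ∨ x0)), not yet normal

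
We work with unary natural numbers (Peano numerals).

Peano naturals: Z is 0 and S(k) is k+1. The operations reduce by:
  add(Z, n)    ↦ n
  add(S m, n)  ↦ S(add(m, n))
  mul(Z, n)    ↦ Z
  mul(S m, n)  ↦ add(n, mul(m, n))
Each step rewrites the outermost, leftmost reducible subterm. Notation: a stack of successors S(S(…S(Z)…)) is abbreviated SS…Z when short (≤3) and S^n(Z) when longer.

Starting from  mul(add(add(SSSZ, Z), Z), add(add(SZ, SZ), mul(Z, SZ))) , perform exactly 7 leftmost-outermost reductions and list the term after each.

  start: mul(add(add(SSSZ, Z), Z), add(add(SZ, SZ), mul(Z, SZ)))
  →1  mul(add(S(add(SSZ, Z)), Z), add(add(SZ, SZ), mul(Z, SZ)))
  →2  mul(S(add(add(SSZ, Z), Z)), add(add(SZ, SZ), mul(Z, SZ)))
  →3  add(add(add(SZ, SZ), mul(Z, SZ)), mul(add(add(SSZ, Z), Z), add(add(SZ, SZ), mul(Z, SZ))))
  →4  add(add(S(add(Z, SZ)), mul(Z, SZ)), mul(add(add(SSZ, Z), Z), add(add(SZ, SZ), mul(Z, SZ))))
  →5  add(S(add(add(Z, SZ), mul(Z, SZ))), mul(add(add(SSZ, Z), Z), add(add(SZ, SZ), mul(Z, SZ))))
  →6  S(add(add(add(Z, SZ), mul(Z, SZ)), mul(add(add(SSZ, Z), Z), add(add(SZ, SZ), mul(Z, SZ)))))
  →7  S(add(add(SZ, mul(Z, SZ)), mul(add(add(SSZ, Z), Z), add(add(SZ, SZ), mul(Z, SZ)))))

Answer: after 7 steps: S(add(add(SZ, mul(Z, SZ)), mul(add(add(SSZ, Z), Z), add(add(SZ, SZ), mul(Z, SZ)))))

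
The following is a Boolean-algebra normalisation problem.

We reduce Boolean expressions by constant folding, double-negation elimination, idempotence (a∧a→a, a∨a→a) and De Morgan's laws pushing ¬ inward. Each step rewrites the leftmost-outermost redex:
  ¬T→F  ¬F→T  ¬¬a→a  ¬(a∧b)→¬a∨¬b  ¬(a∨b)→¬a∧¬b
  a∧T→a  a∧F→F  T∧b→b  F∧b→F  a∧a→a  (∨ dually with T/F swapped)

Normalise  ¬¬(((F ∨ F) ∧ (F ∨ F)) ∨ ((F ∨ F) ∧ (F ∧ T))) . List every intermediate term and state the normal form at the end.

Answer: normal form = F  (in 6 steps)

Working:
  start: ¬¬(((F ∨ F) ∧ (F ∨ F)) ∨ ((F ∨ F) ∧ (F ∧ T)))
  step 1: ((F ∨ F) ∧ (F ∨ F)) ∨ ((F ∨ F) ∧ (F ∧ T))
  step 2: (F ∨ F) ∨ ((F ∨ F) ∧ (F ∧ T))
  step 3: F ∨ ((F ∨ F) ∧ (F ∧ T))
  step 4: (F ∨ F) ∧ (F ∧ T)
  step 5: F ∧ (F ∧ T)
  step 6: F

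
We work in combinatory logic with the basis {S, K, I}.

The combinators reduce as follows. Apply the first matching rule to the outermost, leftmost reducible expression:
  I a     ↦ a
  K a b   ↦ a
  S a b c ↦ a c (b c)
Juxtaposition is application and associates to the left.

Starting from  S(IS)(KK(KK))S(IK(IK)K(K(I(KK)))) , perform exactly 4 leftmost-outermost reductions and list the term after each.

Answer: after 4 steps: S(K(IK)K(K(I(KK))))(KK(KK)S(IK(IK)K(K(I(KK)))))

Reduction:
  start: S(IS)(KK(KK))S(IK(IK)K(K(I(KK))))
  step 1: ISS(KK(KK)S)(IK(IK)K(K(I(KK))))
  step 2: SS(KK(KK)S)(IK(IK)K(K(I(KK))))
  step 3: S(IK(IK)K(K(I(KK))))(KK(KK)S(IK(IK)K(K(I(KK)))))
  step 4: S(K(IK)K(K(I(KK))))(KK(KK)S(IK(IK)K(K(I(KK)))))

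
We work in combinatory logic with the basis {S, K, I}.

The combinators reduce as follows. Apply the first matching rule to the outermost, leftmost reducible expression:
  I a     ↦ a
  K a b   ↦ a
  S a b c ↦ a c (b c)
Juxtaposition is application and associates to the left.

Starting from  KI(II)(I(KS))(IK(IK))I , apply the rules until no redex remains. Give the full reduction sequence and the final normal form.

Answer: normal form = SI  (in 4 steps)

Reduction:
  start: KI(II)(I(KS))(IK(IK))I
  step 1: I(I(KS))(IK(IK))I
  step 2: I(KS)(IK(IK))I
  step 3: KS(IK(IK))I
  step 4: SI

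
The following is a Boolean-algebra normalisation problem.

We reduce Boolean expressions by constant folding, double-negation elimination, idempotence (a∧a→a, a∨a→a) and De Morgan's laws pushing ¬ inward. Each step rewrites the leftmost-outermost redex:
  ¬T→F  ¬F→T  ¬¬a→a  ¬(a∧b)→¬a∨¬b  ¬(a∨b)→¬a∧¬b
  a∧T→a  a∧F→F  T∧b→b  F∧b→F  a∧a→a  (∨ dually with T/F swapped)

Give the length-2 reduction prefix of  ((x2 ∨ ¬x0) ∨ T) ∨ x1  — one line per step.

Answer: after 2 steps: T

Reduction:
  start: ((x2 ∨ ¬x0) ∨ T) ∨ x1
  [1] T ∨ x1
  [2] T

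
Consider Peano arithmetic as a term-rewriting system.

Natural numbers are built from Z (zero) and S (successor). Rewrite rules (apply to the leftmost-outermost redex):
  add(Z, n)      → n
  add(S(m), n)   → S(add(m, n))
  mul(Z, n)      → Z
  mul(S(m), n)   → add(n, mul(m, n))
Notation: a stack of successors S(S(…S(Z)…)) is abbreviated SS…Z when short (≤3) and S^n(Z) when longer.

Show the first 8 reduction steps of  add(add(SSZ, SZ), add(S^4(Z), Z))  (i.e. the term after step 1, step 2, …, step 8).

Answer: after 8 steps: S(S(S(S(add(SSSZ, Z)))))

Reduction:
  start: add(add(SSZ, SZ), add(S^4(Z), Z))
  step 1: add(S(add(SZ, SZ)), add(S^4(Z), Z))
  step 2: S(add(add(SZ, SZ), add(S^4(Z), Z)))
  step 3: S(add(S(add(Z, SZ)), add(S^4(Z), Z)))
  step 4: S(S(add(add(Z, SZ), add(S^4(Z), Z))))
  step 5: S(S(add(SZ, add(S^4(Z), Z))))
  step 6: S(S(S(add(Z, add(S^4(Z), Z)))))
  step 7: S(S(S(add(S^4(Z), Z))))
  step 8: S(S(S(S(add(SSSZ, Z)))))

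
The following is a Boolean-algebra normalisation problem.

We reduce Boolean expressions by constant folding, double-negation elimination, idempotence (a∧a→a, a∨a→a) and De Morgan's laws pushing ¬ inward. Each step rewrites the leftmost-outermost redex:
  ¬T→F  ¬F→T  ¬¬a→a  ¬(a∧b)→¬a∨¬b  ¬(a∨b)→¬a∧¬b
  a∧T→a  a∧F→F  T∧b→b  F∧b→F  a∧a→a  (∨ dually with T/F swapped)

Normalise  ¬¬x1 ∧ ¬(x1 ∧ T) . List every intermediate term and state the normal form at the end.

  start: ¬¬x1 ∧ ¬(x1 ∧ T)
  →1  x1 ∧ ¬(x1 ∧ T)
  →2  x1 ∧ (¬x1 ∨ ¬T)
  →3  x1 ∧ (¬x1 ∨ F)
  →4  x1 ∧ ¬x1

Answer: normal form = x1 ∧ ¬x1  (in 4 steps)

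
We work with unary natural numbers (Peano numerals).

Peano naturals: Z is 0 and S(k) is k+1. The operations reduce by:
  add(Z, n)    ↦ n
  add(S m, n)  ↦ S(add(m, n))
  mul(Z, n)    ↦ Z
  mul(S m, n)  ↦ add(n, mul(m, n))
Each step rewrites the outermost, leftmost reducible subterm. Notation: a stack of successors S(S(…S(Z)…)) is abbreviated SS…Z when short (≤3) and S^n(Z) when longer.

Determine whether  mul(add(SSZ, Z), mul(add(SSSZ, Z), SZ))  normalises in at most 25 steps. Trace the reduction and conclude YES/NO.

  start: mul(add(SSZ, Z), mul(add(SSSZ, Z), SZ))
  [1] mul(S(add(SZ, Z)), mul(add(SSSZ, Z), SZ))
  [2] add(mul(add(SSSZ, Z), SZ), mul(add(SZ, Z), mul(add(SSSZ, Z), SZ)))
  [3] add(mul(S(add(SSZ, Z)), SZ), mul(add(SZ, Z), mul(add(SSSZ, Z), SZ)))
  [4] add(add(SZ, mul(add(SSZ, Z), SZ)), mul(add(SZ, Z), mul(add(SSSZ, Z), SZ)))
  [5] add(S(add(Z, mul(add(SSZ, Z), SZ))), mul(add(SZ, Z), mul(add(SSSZ, Z), SZ)))
  [6] S(add(add(Z, mul(add(SSZ, Z), SZ)), mul(add(SZ, Z), mul(add(SSSZ, Z), SZ))))
  [7] S(add(mul(add(SSZ, Z), SZ), mul(add(SZ, Z), mul(add(SSSZ, Z), SZ))))
  [8] S(add(mul(S(add(SZ, Z)), SZ), mul(add(SZ, Z), mul(add(SSSZ, Z), SZ))))
  [9] S(add(add(SZ, mul(add(SZ, Z), SZ)), mul(add(SZ, Z), mul(add(SSSZ, Z), SZ))))
  [10] S(add(S(add(Z, mul(add(SZ, Z), SZ))), mul(add(SZ, Z), mul(add(SSSZ, Z), SZ))))
  [11] S(S(add(add(Z, mul(add(SZ, Z), SZ)), mul(add(SZ, Z), mul(add(SSSZ, Z), SZ)))))
  [12] S(S(add(mul(add(SZ, Z), SZ), mul(add(SZ, Z), mul(add(SSSZ, Z), SZ)))))
  [13] S(S(add(mul(S(add(Z, Z)), SZ), mul(add(SZ, Z), mul(add(SSSZ, Z), SZ)))))
  [14] S(S(add(add(SZ, mul(add(Z, Z), SZ)), mul(add(SZ, Z), mul(add(SSSZ, Z), SZ)))))
  [15] S(S(add(S(add(Z, mul(add(Z, Z), SZ))), mul(add(SZ, Z), mul(add(SSSZ, Z), SZ)))))
  [16] S(S(S(add(add(Z, mul(add(Z, Z), SZ)), mul(add(SZ, Z), mul(add(SSSZ, Z), SZ))))))
  [17] S(S(S(add(mul(add(Z, Z), SZ), mul(add(SZ, Z), mul(add(SSSZ, Z), SZ))))))
  [18] S(S(S(add(mul(Z, SZ), mul(add(SZ, Z), mul(add(SSSZ, Z), SZ))))))
  [19] S(S(S(add(Z, mul(add(SZ, Z), mul(add(SSSZ, Z), SZ))))))
  [20] S(S(S(mul(add(SZ, Z), mul(add(SSSZ, Z), SZ)))))
  [21] S(S(S(mul(S(add(Z, Z)), mul(add(SSSZ, Z), SZ)))))
  [22] S(S(S(add(mul(add(SSSZ, Z), SZ), mul(add(Z, Z), mul(add(SSSZ, Z), SZ))))))
  [23] S(S(S(add(mul(S(add(SSZ, Z)), SZ), mul(add(Z, Z), mul(add(SSSZ, Z), SZ))))))
  [24] S(S(S(add(add(SZ, mul(add(SSZ, Z), SZ)), mul(add(Z, Z), mul(add(SSSZ, Z), SZ))))))
  [25] S(S(S(add(S(add(Z, mul(add(SSZ, Z), SZ))), mul(add(Z, Z), mul(add(SSSZ, Z), SZ))))))

Answer: NO — after 25 steps the term is S(S(S(add(S(add(Z, mul(add(SSZ, Z), SZ))), mul(add(Z, Z), mul(add(SSSZ, Z), SZ)))))), not yet normal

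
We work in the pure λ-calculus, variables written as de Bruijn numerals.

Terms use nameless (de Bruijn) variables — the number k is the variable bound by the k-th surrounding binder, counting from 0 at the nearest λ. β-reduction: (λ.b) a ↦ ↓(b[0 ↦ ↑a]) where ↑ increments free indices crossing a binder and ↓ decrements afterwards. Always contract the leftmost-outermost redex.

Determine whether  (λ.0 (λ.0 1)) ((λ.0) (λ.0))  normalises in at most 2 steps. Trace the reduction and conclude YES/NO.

  start: (λ.0 (λ.0 1)) ((λ.0) (λ.0))
  [1] (λ.0) (λ.0) (λ.0 ((λ.0) (λ.0)))
  [2] (λ.0) (λ.0 ((λ.0) (λ.0)))

Answer: NO — after 2 steps the term is (λ.0) (λ.0 ((λ.0) (λ.0))), not yet normal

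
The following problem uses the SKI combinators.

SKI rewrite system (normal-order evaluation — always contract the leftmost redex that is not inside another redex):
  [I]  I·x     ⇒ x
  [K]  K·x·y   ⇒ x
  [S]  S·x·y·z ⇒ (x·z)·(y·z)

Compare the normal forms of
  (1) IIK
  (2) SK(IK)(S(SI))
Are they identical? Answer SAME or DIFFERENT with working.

Term A:
  start: IIK
  step 1: IK
  step 2: K

Term B:
  start: SK(IK)(S(SI))
  step 1: K(S(SI))(IK(S(SI)))
  step 2: S(SI)

Answer: DIFFERENT — A ⇓ K, B ⇓ S(SI)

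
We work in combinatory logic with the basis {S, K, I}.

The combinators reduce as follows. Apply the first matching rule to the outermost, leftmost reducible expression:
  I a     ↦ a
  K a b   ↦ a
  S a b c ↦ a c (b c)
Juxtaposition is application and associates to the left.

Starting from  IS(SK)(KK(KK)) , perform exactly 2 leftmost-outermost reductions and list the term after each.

Answer: after 2 steps: S(SK)K

Derivation:
  start: IS(SK)(KK(KK))
  [1] S(SK)(KK(KK))
  [2] S(SK)K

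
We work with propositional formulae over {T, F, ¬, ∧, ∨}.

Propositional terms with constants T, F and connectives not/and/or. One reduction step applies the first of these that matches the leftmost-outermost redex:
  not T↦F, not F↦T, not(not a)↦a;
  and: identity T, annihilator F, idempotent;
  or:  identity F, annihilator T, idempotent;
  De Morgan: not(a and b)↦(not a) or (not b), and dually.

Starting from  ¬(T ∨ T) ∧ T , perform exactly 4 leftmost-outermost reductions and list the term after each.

Answer: after 4 steps: F

Working:
  start: ¬(T ∨ T) ∧ T
  [1] ¬(T ∨ T)
  [2] ¬T ∧ ¬T
  [3] ¬T
  [4] F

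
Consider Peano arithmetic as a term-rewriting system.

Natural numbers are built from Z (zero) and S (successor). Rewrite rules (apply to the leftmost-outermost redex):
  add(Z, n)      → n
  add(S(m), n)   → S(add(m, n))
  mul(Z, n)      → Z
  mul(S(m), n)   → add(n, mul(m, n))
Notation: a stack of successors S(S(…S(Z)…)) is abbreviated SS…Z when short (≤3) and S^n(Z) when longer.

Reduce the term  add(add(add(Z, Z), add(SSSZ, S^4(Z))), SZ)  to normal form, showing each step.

  start: add(add(add(Z, Z), add(SSSZ, S^4(Z))), SZ)
  [1] add(add(Z, add(SSSZ, S^4(Z))), SZ)
  [2] add(add(SSSZ, S^4(Z)), SZ)
  [3] add(S(add(SSZ, S^4(Z))), SZ)
  [4] S(add(add(SSZ, S^4(Z)), SZ))
  [5] S(add(S(add(SZ, S^4(Z))), SZ))
  [6] S(S(add(add(SZ, S^4(Z)), SZ)))
  [7] S(S(add(S(add(Z, S^4(Z))), SZ)))
  [8] S(S(S(add(add(Z, S^4(Z)), SZ))))
  [9] S(S(S(add(S^4(Z), SZ))))
  [10] S(S(S(S(add(SSSZ, SZ)))))
  [11] S(S(S(S(S(add(SSZ, SZ))))))
  [12] S(S(S(S(S(S(add(SZ, SZ)))))))
  [13] S(S(S(S(S(S(S(add(Z, SZ))))))))
  [14] S^8(Z)

Answer: normal form = S^8(Z)  (in 14 steps)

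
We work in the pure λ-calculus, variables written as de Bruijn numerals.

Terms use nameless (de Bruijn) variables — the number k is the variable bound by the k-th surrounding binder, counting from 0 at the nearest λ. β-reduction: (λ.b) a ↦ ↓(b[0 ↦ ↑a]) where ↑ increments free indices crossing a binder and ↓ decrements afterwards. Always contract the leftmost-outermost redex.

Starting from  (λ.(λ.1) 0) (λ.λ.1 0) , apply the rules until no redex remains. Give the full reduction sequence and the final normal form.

  start: (λ.(λ.1) 0) (λ.λ.1 0)
  →1  (λ.λ.λ.1 0) (λ.λ.1 0)
  →2  λ.λ.1 0

Answer: normal form = λ.λ.1 0  (in 2 steps)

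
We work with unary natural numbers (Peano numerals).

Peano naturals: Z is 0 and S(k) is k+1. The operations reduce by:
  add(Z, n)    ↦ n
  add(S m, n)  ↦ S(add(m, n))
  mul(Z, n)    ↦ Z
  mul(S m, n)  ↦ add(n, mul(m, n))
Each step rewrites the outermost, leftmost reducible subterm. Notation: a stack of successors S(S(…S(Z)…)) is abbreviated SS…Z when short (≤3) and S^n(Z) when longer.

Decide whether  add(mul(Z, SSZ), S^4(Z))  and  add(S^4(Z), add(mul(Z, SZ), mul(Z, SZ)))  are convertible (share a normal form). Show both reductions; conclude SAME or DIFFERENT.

Answer: SAME — A ⇓ S^4(Z), B ⇓ S^4(Z)

Derivation:
Term A:
  start: add(mul(Z, SSZ), S^4(Z))
  [1] add(Z, S^4(Z))
  [2] S^4(Z)

Term B:
  start: add(S^4(Z), add(mul(Z, SZ), mul(Z, SZ)))
  [1] S(add(SSSZ, add(mul(Z, SZ), mul(Z, SZ))))
  [2] S(S(add(SSZ, add(mul(Z, SZ), mul(Z, SZ)))))
  [3] S(S(S(add(SZ, add(mul(Z, SZ), mul(Z, SZ))))))
  [4] S(S(S(S(add(Z, add(mul(Z, SZ), mul(Z, SZ)))))))
  [5] S(S(S(S(add(mul(Z, SZ), mul(Z, SZ))))))
  [6] S(S(S(S(add(Z, mul(Z, SZ))))))
  [7] S(S(S(S(mul(Z, SZ)))))
  [8] S^4(Z)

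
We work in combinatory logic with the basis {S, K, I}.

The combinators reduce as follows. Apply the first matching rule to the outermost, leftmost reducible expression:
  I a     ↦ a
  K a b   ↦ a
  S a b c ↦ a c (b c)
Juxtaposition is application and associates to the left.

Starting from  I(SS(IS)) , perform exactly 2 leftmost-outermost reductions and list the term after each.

Answer: after 2 steps: SSS

Working:
  start: I(SS(IS))
  step 1: SS(IS)
  step 2: SSS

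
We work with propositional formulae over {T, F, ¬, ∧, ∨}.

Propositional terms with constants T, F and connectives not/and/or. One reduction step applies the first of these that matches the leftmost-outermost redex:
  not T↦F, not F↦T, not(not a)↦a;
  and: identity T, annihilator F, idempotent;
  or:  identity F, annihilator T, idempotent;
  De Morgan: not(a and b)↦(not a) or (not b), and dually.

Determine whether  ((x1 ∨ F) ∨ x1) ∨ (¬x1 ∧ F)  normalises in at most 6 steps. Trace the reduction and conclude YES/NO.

Answer: YES — reaches normal form x1 in 4 ≤ 6 steps

Reduction:
  start: ((x1 ∨ F) ∨ x1) ∨ (¬x1 ∧ F)
  →1  (x1 ∨ x1) ∨ (¬x1 ∧ F)
  →2  x1 ∨ (¬x1 ∧ F)
  →3  x1 ∨ F
  →4  x1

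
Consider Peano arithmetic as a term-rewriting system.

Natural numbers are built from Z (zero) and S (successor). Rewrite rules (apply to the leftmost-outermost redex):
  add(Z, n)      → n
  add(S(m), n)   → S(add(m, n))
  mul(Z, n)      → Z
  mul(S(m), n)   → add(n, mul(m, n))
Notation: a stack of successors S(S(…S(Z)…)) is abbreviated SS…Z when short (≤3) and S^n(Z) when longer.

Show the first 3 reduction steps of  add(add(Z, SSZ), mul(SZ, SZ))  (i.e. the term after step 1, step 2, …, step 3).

  start: add(add(Z, SSZ), mul(SZ, SZ))
  step 1: add(SSZ, mul(SZ, SZ))
  step 2: S(add(SZ, mul(SZ, SZ)))
  step 3: S(S(add(Z, mul(SZ, SZ))))

Answer: after 3 steps: S(S(add(Z, mul(SZ, SZ))))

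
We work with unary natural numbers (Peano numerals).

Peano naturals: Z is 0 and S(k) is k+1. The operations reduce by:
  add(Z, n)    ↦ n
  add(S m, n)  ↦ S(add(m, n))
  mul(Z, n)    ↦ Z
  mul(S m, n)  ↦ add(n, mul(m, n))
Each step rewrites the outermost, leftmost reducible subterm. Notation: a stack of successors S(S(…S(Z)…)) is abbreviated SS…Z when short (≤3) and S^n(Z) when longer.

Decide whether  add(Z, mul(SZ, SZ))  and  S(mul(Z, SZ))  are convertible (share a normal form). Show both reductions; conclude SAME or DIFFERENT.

Answer: SAME — A ⇓ SZ, B ⇓ SZ

Derivation:
Term A:
  start: add(Z, mul(SZ, SZ))
  →1  mul(SZ, SZ)
  →2  add(SZ, mul(Z, SZ))
  →3  S(add(Z, mul(Z, SZ)))
  →4  S(mul(Z, SZ))
  →5  SZ

Term B:
  start: S(mul(Z, SZ))
  →1  SZ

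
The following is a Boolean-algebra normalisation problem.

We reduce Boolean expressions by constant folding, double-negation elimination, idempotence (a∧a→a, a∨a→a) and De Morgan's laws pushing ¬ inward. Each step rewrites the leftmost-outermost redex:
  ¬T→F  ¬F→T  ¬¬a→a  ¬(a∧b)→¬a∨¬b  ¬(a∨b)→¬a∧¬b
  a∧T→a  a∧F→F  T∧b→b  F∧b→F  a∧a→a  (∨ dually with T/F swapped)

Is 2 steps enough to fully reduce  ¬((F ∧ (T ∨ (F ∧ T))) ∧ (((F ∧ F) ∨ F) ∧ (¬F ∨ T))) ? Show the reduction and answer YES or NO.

Answer: NO — after 2 steps the term is (¬F ∨ ¬(T ∨ (F ∧ T))) ∨ ¬(((F ∧ F) ∨ F) ∧ (¬F ∨ T)), not yet normal

Working:
  start: ¬((F ∧ (T ∨ (F ∧ T))) ∧ (((F ∧ F) ∨ F) ∧ (¬F ∨ T)))
  [1] ¬(F ∧ (T ∨ (F ∧ T))) ∨ ¬(((F ∧ F) ∨ F) ∧ (¬F ∨ T))
  [2] (¬F ∨ ¬(T ∨ (F ∧ T))) ∨ ¬(((F ∧ F) ∨ F) ∧ (¬F ∨ T))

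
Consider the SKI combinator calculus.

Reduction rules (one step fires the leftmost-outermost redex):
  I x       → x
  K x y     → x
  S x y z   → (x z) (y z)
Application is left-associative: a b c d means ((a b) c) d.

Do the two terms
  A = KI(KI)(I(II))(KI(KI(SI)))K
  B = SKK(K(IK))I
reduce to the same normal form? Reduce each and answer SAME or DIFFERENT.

Term A:
  start: KI(KI)(I(II))(KI(KI(SI)))K
  →1  I(I(II))(KI(KI(SI)))K
  →2  I(II)(KI(KI(SI)))K
  →3  II(KI(KI(SI)))K
  →4  I(KI(KI(SI)))K
  →5  KI(KI(SI))K
  →6  IK
  →7  K

Term B:
  start: SKK(K(IK))I
  →1  K(K(IK))(K(K(IK)))I
  →2  K(IK)I
  →3  IK
  →4  K

Answer: SAME — A ⇓ K, B ⇓ K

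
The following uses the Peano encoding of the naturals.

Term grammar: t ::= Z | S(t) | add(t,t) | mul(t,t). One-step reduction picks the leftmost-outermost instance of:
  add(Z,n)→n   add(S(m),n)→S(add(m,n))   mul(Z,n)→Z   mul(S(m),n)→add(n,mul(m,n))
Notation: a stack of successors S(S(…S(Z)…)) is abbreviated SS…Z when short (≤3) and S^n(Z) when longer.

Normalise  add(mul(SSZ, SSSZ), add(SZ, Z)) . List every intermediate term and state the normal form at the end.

Answer: normal form = S^7(Z)  (in 20 steps)

Working:
  start: add(mul(SSZ, SSSZ), add(SZ, Z))
  [1] add(add(SSSZ, mul(SZ, SSSZ)), add(SZ, Z))
  [2] add(S(add(SSZ, mul(SZ, SSSZ))), add(SZ, Z))
  [3] S(add(add(SSZ, mul(SZ, SSSZ)), add(SZ, Z)))
  [4] S(add(S(add(SZ, mul(SZ, SSSZ))), add(SZ, Z)))
  [5] S(S(add(add(SZ, mul(SZ, SSSZ)), add(SZ, Z))))
  [6] S(S(add(S(add(Z, mul(SZ, SSSZ))), add(SZ, Z))))
  [7] S(S(S(add(add(Z, mul(SZ, SSSZ)), add(SZ, Z)))))
  [8] S(S(S(add(mul(SZ, SSSZ), add(SZ, Z)))))
  [9] S(S(S(add(add(SSSZ, mul(Z, SSSZ)), add(SZ, Z)))))
  [10] S(S(S(add(S(add(SSZ, mul(Z, SSSZ))), add(SZ, Z)))))
  [11] S(S(S(S(add(add(SSZ, mul(Z, SSSZ)), add(SZ, Z))))))
  [12] S(S(S(S(add(S(add(SZ, mul(Z, SSSZ))), add(SZ, Z))))))
  [13] S(S(S(S(S(add(add(SZ, mul(Z, SSSZ)), add(SZ, Z)))))))
  [14] S(S(S(S(S(add(S(add(Z, mul(Z, SSSZ))), add(SZ, Z)))))))
  [15] S(S(S(S(S(S(add(add(Z, mul(Z, SSSZ)), add(SZ, Z))))))))
  [16] S(S(S(S(S(S(add(mul(Z, SSSZ), add(SZ, Z))))))))
  [17] S(S(S(S(S(S(add(Z, add(SZ, Z))))))))
  [18] S(S(S(S(S(S(add(SZ, Z)))))))
  [19] S(S(S(S(S(S(S(add(Z, Z))))))))
  [20] S^7(Z)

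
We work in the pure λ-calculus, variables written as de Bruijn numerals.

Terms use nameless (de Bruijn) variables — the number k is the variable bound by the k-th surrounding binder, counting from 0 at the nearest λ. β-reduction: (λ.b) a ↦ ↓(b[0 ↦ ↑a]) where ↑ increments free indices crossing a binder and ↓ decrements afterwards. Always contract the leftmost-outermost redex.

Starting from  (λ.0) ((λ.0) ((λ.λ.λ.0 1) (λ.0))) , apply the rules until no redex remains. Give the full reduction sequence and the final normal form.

  start: (λ.0) ((λ.0) ((λ.λ.λ.0 1) (λ.0)))
  [1] (λ.0) ((λ.λ.λ.0 1) (λ.0))
  [2] (λ.λ.λ.0 1) (λ.0)
  [3] λ.λ.0 1

Answer: normal form = λ.λ.0 1  (in 3 steps)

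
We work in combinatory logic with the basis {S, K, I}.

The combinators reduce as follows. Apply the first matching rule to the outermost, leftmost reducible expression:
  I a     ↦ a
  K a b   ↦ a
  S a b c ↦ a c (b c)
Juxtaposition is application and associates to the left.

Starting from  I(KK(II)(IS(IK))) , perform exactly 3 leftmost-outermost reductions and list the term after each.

Answer: after 3 steps: K(S(IK))

Working:
  start: I(KK(II)(IS(IK)))
  →1  KK(II)(IS(IK))
  →2  K(IS(IK))
  →3  K(S(IK))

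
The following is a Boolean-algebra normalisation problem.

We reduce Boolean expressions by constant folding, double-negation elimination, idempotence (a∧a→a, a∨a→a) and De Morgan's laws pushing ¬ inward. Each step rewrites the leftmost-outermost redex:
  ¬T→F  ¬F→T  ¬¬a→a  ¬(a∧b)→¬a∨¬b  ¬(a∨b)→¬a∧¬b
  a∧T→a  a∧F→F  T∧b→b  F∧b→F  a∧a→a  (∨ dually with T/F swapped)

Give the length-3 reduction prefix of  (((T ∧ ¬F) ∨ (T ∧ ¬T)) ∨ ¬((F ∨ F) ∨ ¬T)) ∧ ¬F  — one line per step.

Answer: after 3 steps: (T ∨ ¬((F ∨ F) ∨ ¬T)) ∧ ¬F

Working:
  start: (((T ∧ ¬F) ∨ (T ∧ ¬T)) ∨ ¬((F ∨ F) ∨ ¬T)) ∧ ¬F
  [1] ((¬F ∨ (T ∧ ¬T)) ∨ ¬((F ∨ F) ∨ ¬T)) ∧ ¬F
  [2] ((T ∨ (T ∧ ¬T)) ∨ ¬((F ∨ F) ∨ ¬T)) ∧ ¬F
  [3] (T ∨ ¬((F ∨ F) ∨ ¬T)) ∧ ¬F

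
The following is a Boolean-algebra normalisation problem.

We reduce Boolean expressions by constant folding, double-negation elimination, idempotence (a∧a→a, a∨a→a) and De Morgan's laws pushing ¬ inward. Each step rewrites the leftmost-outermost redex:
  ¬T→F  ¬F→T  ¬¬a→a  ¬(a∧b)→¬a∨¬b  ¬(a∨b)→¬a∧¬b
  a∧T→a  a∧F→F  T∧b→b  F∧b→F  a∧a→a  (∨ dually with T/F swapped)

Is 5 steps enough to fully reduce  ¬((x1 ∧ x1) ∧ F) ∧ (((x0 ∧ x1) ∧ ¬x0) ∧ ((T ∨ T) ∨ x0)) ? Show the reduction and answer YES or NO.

Answer: NO — after 5 steps the term is T ∧ (((x0 ∧ x1) ∧ ¬x0) ∧ ((T ∨ T) ∨ x0)), not yet normal

Working:
  start: ¬((x1 ∧ x1) ∧ F) ∧ (((x0 ∧ x1) ∧ ¬x0) ∧ ((T ∨ T) ∨ x0))
  →1  (¬(x1 ∧ x1) ∨ ¬F) ∧ (((x0 ∧ x1) ∧ ¬x0) ∧ ((T ∨ T) ∨ x0))
  →2  ((¬x1 ∨ ¬x1) ∨ ¬F) ∧ (((x0 ∧ x1) ∧ ¬x0) ∧ ((T ∨ T) ∨ x0))
  →3  (¬x1 ∨ ¬F) ∧ (((x0 ∧ x1) ∧ ¬x0) ∧ ((T ∨ T) ∨ x0))
  →4  (¬x1 ∨ T) ∧ (((x0 ∧ x1) ∧ ¬x0) ∧ ((T ∨ T) ∨ x0))
  →5  T ∧ (((x0 ∧ x1) ∧ ¬x0) ∧ ((T ∨ T) ∨ x0))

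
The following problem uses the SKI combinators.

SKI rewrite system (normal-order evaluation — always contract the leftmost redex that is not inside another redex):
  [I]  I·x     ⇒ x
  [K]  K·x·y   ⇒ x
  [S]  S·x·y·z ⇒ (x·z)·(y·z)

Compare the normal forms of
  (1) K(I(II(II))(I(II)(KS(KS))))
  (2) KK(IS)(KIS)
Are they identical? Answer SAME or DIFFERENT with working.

Term A:
  start: K(I(II(II))(I(II)(KS(KS))))
  step 1: K(II(II)(I(II)(KS(KS))))
  step 2: K(I(II)(I(II)(KS(KS))))
  step 3: K(II(I(II)(KS(KS))))
  step 4: K(I(I(II)(KS(KS))))
  step 5: K(I(II)(KS(KS)))
  step 6: K(II(KS(KS)))
  step 7: K(I(KS(KS)))
  step 8: K(KS(KS))
  step 9: KS

Term B:
  start: KK(IS)(KIS)
  step 1: K(KIS)
  step 2: KI

Answer: DIFFERENT — A ⇓ KS, B ⇓ KI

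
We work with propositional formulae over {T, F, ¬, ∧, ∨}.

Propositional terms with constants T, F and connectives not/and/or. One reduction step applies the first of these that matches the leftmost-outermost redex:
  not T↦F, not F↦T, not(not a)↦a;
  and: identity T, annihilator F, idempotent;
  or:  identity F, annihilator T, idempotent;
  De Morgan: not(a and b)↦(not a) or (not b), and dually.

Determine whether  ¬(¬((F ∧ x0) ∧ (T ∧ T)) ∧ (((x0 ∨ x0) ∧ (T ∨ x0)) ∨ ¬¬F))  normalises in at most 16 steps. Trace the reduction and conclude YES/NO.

Answer: YES — reaches normal form ¬x0 in 16 ≤ 16 steps

Reduction:
  start: ¬(¬((F ∧ x0) ∧ (T ∧ T)) ∧ (((x0 ∨ x0) ∧ (T ∨ x0)) ∨ ¬¬F))
  step 1: ¬¬((F ∧ x0) ∧ (T ∧ T)) ∨ ¬(((x0 ∨ x0) ∧ (T ∨ x0)) ∨ ¬¬F)
  step 2: ((F ∧ x0) ∧ (T ∧ T)) ∨ ¬(((x0 ∨ x0) ∧ (T ∨ x0)) ∨ ¬¬F)
  step 3: (F ∧ (T ∧ T)) ∨ ¬(((x0 ∨ x0) ∧ (T ∨ x0)) ∨ ¬¬F)
  step 4: F ∨ ¬(((x0 ∨ x0) ∧ (T ∨ x0)) ∨ ¬¬F)
  step 5: ¬(((x0 ∨ x0) ∧ (T ∨ x0)) ∨ ¬¬F)
  step 6: ¬((x0 ∨ x0) ∧ (T ∨ x0)) ∧ ¬¬¬F
  step 7: (¬(x0 ∨ x0) ∨ ¬(T ∨ x0)) ∧ ¬¬¬F
  step 8: ((¬x0 ∧ ¬x0) ∨ ¬(T ∨ x0)) ∧ ¬¬¬F
  step 9: (¬x0 ∨ ¬(T ∨ x0)) ∧ ¬¬¬F
  step 10: (¬x0 ∨ (¬T ∧ ¬x0)) ∧ ¬¬¬F
  step 11: (¬x0 ∨ (F ∧ ¬x0)) ∧ ¬¬¬F
  step 12: (¬x0 ∨ F) ∧ ¬¬¬F
  step 13: ¬x0 ∧ ¬¬¬F
  step 14: ¬x0 ∧ ¬F
  step 15: ¬x0 ∧ T
  step 16: ¬x0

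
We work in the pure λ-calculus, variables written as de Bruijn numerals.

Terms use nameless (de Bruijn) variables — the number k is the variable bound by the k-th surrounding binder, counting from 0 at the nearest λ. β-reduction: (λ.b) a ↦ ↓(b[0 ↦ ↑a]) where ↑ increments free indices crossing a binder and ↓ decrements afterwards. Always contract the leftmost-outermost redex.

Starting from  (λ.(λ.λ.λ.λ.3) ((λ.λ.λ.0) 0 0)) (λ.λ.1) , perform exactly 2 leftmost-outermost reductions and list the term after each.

  start: (λ.(λ.λ.λ.λ.3) ((λ.λ.λ.0) 0 0)) (λ.λ.1)
  step 1: (λ.λ.λ.λ.3) ((λ.λ.λ.0) (λ.λ.1) (λ.λ.1))
  step 2: λ.λ.λ.(λ.λ.λ.0) (λ.λ.1) (λ.λ.1)

Answer: after 2 steps: λ.λ.λ.(λ.λ.λ.0) (λ.λ.1) (λ.λ.1)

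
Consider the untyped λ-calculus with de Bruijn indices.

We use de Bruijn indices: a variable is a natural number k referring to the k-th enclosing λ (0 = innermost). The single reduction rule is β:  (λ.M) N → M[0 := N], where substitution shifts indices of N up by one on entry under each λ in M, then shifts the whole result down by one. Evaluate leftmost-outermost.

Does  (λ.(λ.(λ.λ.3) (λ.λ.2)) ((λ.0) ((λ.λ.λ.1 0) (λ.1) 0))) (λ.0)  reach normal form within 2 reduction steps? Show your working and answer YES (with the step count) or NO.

  start: (λ.(λ.(λ.λ.3) (λ.λ.2)) ((λ.0) ((λ.λ.λ.1 0) (λ.1) 0))) (λ.0)
  step 1: (λ.(λ.λ.λ.0) (λ.λ.2)) ((λ.0) ((λ.λ.λ.1 0) (λ.λ.0) (λ.0)))
  step 2: (λ.λ.λ.0) (λ.λ.(λ.0) ((λ.λ.λ.1 0) (λ.λ.0) (λ.0)))

Answer: NO — after 2 steps the term is (λ.λ.λ.0) (λ.λ.(λ.0) ((λ.λ.λ.1 0) (λ.λ.0) (λ.0))), not yet normal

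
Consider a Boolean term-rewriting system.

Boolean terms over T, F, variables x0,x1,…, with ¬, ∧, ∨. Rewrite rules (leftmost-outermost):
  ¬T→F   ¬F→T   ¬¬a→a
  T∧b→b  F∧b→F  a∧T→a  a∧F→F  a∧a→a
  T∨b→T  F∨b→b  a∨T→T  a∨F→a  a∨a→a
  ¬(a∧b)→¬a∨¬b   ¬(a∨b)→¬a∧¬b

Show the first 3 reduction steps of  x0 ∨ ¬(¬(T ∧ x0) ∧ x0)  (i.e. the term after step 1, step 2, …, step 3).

Answer: after 3 steps: x0 ∨ (x0 ∨ ¬x0)

Working:
  start: x0 ∨ ¬(¬(T ∧ x0) ∧ x0)
  →1  x0 ∨ (¬¬(T ∧ x0) ∨ ¬x0)
  →2  x0 ∨ ((T ∧ x0) ∨ ¬x0)
  →3  x0 ∨ (x0 ∨ ¬x0)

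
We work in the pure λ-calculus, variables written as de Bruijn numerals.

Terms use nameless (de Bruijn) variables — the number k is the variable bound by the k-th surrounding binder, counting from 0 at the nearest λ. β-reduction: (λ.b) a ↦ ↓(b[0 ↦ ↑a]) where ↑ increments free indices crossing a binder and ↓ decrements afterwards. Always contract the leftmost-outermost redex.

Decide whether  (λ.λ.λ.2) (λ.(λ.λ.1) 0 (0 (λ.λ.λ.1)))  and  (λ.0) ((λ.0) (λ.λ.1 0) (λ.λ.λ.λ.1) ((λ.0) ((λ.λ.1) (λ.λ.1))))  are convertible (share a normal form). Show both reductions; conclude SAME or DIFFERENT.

Answer: DIFFERENT — A ⇓ λ.λ.λ.0, B ⇓ λ.λ.λ.1

Reduction:
Term A:
  start: (λ.λ.λ.2) (λ.(λ.λ.1) 0 (0 (λ.λ.λ.1)))
  [1] λ.λ.λ.(λ.λ.1) 0 (0 (λ.λ.λ.1))
  [2] λ.λ.λ.(λ.1) (0 (λ.λ.λ.1))
  [3] λ.λ.λ.0

Term B:
  start: (λ.0) ((λ.0) (λ.λ.1 0) (λ.λ.λ.λ.1) ((λ.0) ((λ.λ.1) (λ.λ.1))))
  [1] (λ.0) (λ.λ.1 0) (λ.λ.λ.λ.1) ((λ.0) ((λ.λ.1) (λ.λ.1)))
  [2] (λ.λ.1 0) (λ.λ.λ.λ.1) ((λ.0) ((λ.λ.1) (λ.λ.1)))
  [3] (λ.(λ.λ.λ.λ.1) 0) ((λ.0) ((λ.λ.1) (λ.λ.1)))
  [4] (λ.λ.λ.λ.1) ((λ.0) ((λ.λ.1) (λ.λ.1)))
  [5] λ.λ.λ.1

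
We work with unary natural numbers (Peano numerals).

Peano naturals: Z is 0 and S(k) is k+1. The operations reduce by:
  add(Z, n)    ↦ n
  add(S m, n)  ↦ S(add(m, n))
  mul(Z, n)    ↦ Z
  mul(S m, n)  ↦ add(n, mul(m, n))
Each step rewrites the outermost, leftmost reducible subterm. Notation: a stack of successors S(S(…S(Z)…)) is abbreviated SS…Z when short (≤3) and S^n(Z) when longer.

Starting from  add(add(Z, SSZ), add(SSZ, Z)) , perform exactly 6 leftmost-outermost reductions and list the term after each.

Answer: after 6 steps: S(S(S(S(add(Z, Z)))))

Derivation:
  start: add(add(Z, SSZ), add(SSZ, Z))
  [1] add(SSZ, add(SSZ, Z))
  [2] S(add(SZ, add(SSZ, Z)))
  [3] S(S(add(Z, add(SSZ, Z))))
  [4] S(S(add(SSZ, Z)))
  [5] S(S(S(add(SZ, Z))))
  [6] S(S(S(S(add(Z, Z)))))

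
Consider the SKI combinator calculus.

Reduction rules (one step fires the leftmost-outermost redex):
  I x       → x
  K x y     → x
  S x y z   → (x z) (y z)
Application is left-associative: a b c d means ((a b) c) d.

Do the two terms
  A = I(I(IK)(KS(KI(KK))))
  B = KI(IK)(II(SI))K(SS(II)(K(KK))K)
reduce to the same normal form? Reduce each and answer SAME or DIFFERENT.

Term A:
  start: I(I(IK)(KS(KI(KK))))
  →1  I(IK)(KS(KI(KK)))
  →2  IK(KS(KI(KK)))
  →3  K(KS(KI(KK)))
  →4  KS

Term B:
  start: KI(IK)(II(SI))K(SS(II)(K(KK))K)
  →1  I(II(SI))K(SS(II)(K(KK))K)
  →2  II(SI)K(SS(II)(K(KK))K)
  →3  I(SI)K(SS(II)(K(KK))K)
  →4  SIK(SS(II)(K(KK))K)
  →5  I(SS(II)(K(KK))K)(K(SS(II)(K(KK))K))
  →6  SS(II)(K(KK))K(K(SS(II)(K(KK))K))
  →7  S(K(KK))(II(K(KK)))K(K(SS(II)(K(KK))K))
  →8  K(KK)K(II(K(KK))K)(K(SS(II)(K(KK))K))
  →9  KK(II(K(KK))K)(K(SS(II)(K(KK))K))
  →10  K(K(SS(II)(K(KK))K))
  →11  K(K(S(K(KK))(II(K(KK)))K))
  →12  K(K(K(KK)K(II(K(KK))K)))
  →13  K(K(KK(II(K(KK))K)))
  →14  K(KK)

Answer: DIFFERENT — A ⇓ KS, B ⇓ K(KK)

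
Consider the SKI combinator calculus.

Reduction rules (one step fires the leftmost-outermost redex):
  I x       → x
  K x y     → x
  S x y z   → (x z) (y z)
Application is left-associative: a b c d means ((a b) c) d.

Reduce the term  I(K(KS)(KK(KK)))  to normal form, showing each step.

Answer: normal form = KS  (in 2 steps)

Working:
  start: I(K(KS)(KK(KK)))
  →1  K(KS)(KK(KK))
  →2  KS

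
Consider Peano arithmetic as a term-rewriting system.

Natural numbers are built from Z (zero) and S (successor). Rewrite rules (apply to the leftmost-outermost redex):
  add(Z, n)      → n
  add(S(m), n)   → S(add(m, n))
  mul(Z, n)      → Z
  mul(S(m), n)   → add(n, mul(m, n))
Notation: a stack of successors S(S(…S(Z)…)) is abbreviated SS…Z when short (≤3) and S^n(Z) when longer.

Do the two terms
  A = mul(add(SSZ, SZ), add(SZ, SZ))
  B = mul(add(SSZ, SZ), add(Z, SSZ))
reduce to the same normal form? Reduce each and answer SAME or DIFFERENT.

Term A:
  start: mul(add(SSZ, SZ), add(SZ, SZ))
  →1  mul(S(add(SZ, SZ)), add(SZ, SZ))
  →2  add(add(SZ, SZ), mul(add(SZ, SZ), add(SZ, SZ)))
  →3  add(S(add(Z, SZ)), mul(add(SZ, SZ), add(SZ, SZ)))
  →4  S(add(add(Z, SZ), mul(add(SZ, SZ), add(SZ, SZ))))
  →5  S(add(SZ, mul(add(SZ, SZ), add(SZ, SZ))))
  →6  S(S(add(Z, mul(add(SZ, SZ), add(SZ, SZ)))))
  →7  S(S(mul(add(SZ, SZ), add(SZ, SZ))))
  →8  S(S(mul(S(add(Z, SZ)), add(SZ, SZ))))
  →9  S(S(add(add(SZ, SZ), mul(add(Z, SZ), add(SZ, SZ)))))
  →10  S(S(add(S(add(Z, SZ)), mul(add(Z, SZ), add(SZ, SZ)))))
  →11  S(S(S(add(add(Z, SZ), mul(add(Z, SZ), add(SZ, SZ))))))
  →12  S(S(S(add(SZ, mul(add(Z, SZ), add(SZ, SZ))))))
  →13  S(S(S(S(add(Z, mul(add(Z, SZ), add(SZ, SZ)))))))
  →14  S(S(S(S(mul(add(Z, SZ), add(SZ, SZ))))))
  →15  S(S(S(S(mul(SZ, add(SZ, SZ))))))
  →16  S(S(S(S(add(add(SZ, SZ), mul(Z, add(SZ, SZ)))))))
  →17  S(S(S(S(add(S(add(Z, SZ)), mul(Z, add(SZ, SZ)))))))
  →18  S(S(S(S(S(add(add(Z, SZ), mul(Z, add(SZ, SZ))))))))
  →19  S(S(S(S(S(add(SZ, mul(Z, add(SZ, SZ))))))))
  →20  S(S(S(S(S(S(add(Z, mul(Z, add(SZ, SZ)))))))))
  →21  S(S(S(S(S(S(mul(Z, add(SZ, SZ))))))))
  →22  S^6(Z)

Term B:
  start: mul(add(SSZ, SZ), add(Z, SSZ))
  →1  mul(S(add(SZ, SZ)), add(Z, SSZ))
  →2  add(add(Z, SSZ), mul(add(SZ, SZ), add(Z, SSZ)))
  →3  add(SSZ, mul(add(SZ, SZ), add(Z, SSZ)))
  →4  S(add(SZ, mul(add(SZ, SZ), add(Z, SSZ))))
  →5  S(S(add(Z, mul(add(SZ, SZ), add(Z, SSZ)))))
  →6  S(S(mul(add(SZ, SZ), add(Z, SSZ))))
  →7  S(S(mul(S(add(Z, SZ)), add(Z, SSZ))))
  →8  S(S(add(add(Z, SSZ), mul(add(Z, SZ), add(Z, SSZ)))))
  →9  S(S(add(SSZ, mul(add(Z, SZ), add(Z, SSZ)))))
  →10  S(S(S(add(SZ, mul(add(Z, SZ), add(Z, SSZ))))))
  →11  S(S(S(S(add(Z, mul(add(Z, SZ), add(Z, SSZ)))))))
  →12  S(S(S(S(mul(add(Z, SZ), add(Z, SSZ))))))
  →13  S(S(S(S(mul(SZ, add(Z, SSZ))))))
  →14  S(S(S(S(add(add(Z, SSZ), mul(Z, add(Z, SSZ)))))))
  →15  S(S(S(S(add(SSZ, mul(Z, add(Z, SSZ)))))))
  →16  S(S(S(S(S(add(SZ, mul(Z, add(Z, SSZ))))))))
  →17  S(S(S(S(S(S(add(Z, mul(Z, add(Z, SSZ)))))))))
  →18  S(S(S(S(S(S(mul(Z, add(Z, SSZ))))))))
  →19  S^6(Z)

Answer: SAME — A ⇓ S^6(Z), B ⇓ S^6(Z)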